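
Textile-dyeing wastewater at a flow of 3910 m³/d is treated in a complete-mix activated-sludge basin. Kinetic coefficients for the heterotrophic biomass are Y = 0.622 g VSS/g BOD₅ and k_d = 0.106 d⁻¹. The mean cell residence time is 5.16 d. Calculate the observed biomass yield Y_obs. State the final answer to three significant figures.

Y_obs ≈ 0.402 g VSS/g BOD₅

Observed yield with endogenous decay: Y_obs = Y / (1 + k_d·θ_c) = 0.622 / (1 + 0.106 × 5.16) = 0.622 / 1.547 = 0.4021 g VSS/g BOD₅.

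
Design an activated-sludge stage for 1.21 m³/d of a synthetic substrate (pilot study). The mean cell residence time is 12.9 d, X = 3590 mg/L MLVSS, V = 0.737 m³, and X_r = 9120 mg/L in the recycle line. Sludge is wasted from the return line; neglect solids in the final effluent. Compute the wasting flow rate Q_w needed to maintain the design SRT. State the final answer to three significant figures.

θ_c = V·X/(Q_w·X_r) when wasting from the recycle, so Q_w = V·X/(θ_c·X_r) = 0.7370 × 3590 / (12.9 × 9120) = 0.02249 m³/d.

Q_w ≈ 0.0225 m³/d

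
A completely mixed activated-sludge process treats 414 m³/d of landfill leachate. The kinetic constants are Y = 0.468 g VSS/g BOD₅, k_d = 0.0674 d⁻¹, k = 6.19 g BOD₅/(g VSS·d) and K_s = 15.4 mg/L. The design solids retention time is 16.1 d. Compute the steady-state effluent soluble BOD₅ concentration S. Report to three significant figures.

Effluent substrate depends only on kinetics and SRT: S = K_s(1 + k_d θ_c) / [θ_c(Yk − k_d) − 1] = 15.4 × (1 + 0.0674 × 16.1) / [16.1 × (0.468 × 6.19 − 0.0674) − 1] = 32.11 / 44.56 = 0.7207 mg/L.

S ≈ 0.721 mg/L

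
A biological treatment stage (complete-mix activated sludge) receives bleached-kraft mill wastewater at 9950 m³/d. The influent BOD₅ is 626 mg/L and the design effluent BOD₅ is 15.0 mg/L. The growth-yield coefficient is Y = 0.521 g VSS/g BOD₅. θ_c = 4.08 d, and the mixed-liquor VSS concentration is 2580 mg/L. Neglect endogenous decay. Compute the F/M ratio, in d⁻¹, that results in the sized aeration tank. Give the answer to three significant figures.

F/M ≈ 0.482 d⁻¹

V·X = Y·Q·ΔS·θ_c gives V = 0.521 × 9950 × (626 − 15.0) × 4.08 / 2580 = 5009 m³.
Food-to-microorganism ratio F/M = Q S₀ / (V X) = 9950 × 626 / (5009 × 2580) = 0.4820 d⁻¹.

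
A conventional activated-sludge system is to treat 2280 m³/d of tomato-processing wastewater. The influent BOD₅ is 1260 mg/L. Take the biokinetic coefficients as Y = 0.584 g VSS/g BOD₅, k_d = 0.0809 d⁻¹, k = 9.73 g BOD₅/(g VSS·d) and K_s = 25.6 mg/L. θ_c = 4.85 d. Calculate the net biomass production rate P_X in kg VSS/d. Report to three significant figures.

From the Monod/SRT balance for a CMAS, S = K_s·(1+k_d θ_c)/[θ_c·(Y k − k_d) − 1] = 25.6 × (1 + 0.0809 × 4.85) / [4.85 × (0.584 × 9.73 − 0.0809) − 1] = 35.64 / 26.17 = 1.362 mg/L.
Correct the yield for decay: Y_obs = Y/(1 + k_d θ_c) = 0.584 / (1 + 0.0809 × 4.85) = 0.584 / 1.392 = 0.4194.
Mass of BOD₅ removed per day: Q(S₀ − S) = 2280 × 1259 g/m³ = 2870 kg/d.
Biomass produced: P_X = Y_obs·Q·ΔS = 0.4194 × 2870 ≈ 1204 kg VSS/d.

P_X ≈ 1200 kg VSS/d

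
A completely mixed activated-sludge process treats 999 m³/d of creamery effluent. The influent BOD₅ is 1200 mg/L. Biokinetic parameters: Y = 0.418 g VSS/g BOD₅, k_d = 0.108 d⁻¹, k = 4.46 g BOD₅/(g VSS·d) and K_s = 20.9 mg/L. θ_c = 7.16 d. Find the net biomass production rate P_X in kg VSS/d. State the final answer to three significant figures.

For a completely mixed reactor with recycle the Lawrence–McCarty relation gives S = K_s·(1 + k_d·θ_c) / [θ_c·(Y·k − k_d) − 1] = 20.9 × (1 + 0.108 × 7.16) / [7.16 × (0.418 × 4.46 − 0.108) − 1] = 37.06 / 11.57 = 3.202 mg/L.
Correct the yield for decay: Y_obs = Y/(1 + k_d θ_c) = 0.418 / (1 + 0.108 × 7.16) = 0.418 / 1.773 = 0.2357.
Mass of BOD₅ removed per day: Q(S₀ − S) = 999 × 1197 g/m³ = 1196 kg/d.
Net biomass production P_X = Y_obs × Q·(S₀ − S) = 0.2357 × 1196 = 281.8 kg VSS/d.

P_X ≈ 282 kg VSS/d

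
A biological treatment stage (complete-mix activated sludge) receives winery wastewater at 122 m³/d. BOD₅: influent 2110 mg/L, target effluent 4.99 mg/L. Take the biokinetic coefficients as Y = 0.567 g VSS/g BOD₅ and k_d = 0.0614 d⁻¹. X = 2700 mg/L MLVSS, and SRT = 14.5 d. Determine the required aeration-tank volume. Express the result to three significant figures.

From the SRT design equation V = Y Q (S₀−S) θ_c / [X (1 + k_d θ_c)] = 0.567 × 122 × (2110 − 4.99) × 14.5 / [2700 × (1 + 0.0614 × 14.5)] = 2.11×10^6 / 5104 = 413.7 m³.

V ≈ 414 m³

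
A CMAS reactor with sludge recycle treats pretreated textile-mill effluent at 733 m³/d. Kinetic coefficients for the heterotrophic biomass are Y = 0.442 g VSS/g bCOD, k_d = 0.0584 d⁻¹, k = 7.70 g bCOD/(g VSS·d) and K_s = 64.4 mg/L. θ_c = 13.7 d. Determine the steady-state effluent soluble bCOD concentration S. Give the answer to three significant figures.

S ≈ 2.59 mg/L

Effluent substrate depends only on kinetics and SRT: S = K_s(1 + k_d θ_c) / [θ_c(Yk − k_d) − 1] = 64.4 × (1 + 0.0584 × 13.7) / [13.7 × (0.442 × 7.70 − 0.0584) − 1] = 115.9 / 44.83 = 2.586 mg/L.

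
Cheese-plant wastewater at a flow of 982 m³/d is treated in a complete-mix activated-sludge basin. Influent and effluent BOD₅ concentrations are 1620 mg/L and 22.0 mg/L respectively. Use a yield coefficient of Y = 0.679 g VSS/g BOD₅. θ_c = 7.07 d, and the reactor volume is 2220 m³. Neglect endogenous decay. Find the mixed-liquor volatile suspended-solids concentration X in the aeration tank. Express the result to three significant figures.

Without decay, X = Y Q (S₀−S) θ_c / V = 0.679 × 982 × (1620 − 22.0) × 7.07 / 2220 = 3393 mg/L.

X ≈ 3390 mg/L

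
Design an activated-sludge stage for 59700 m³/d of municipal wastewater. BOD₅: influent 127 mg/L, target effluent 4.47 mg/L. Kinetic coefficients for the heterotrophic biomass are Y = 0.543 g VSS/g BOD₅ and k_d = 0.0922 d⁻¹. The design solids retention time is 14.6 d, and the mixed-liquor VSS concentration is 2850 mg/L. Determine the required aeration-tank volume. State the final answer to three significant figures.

Steady-state biomass mass balance: V·X·(1 + k_d·θ_c) = Y·Q·(S₀ − S)·θ_c, so V = 0.543 × 59700 × (127 − 4.47) × 14.6 / [2850 × (1 + 0.0922 × 14.6)] = 5.8×10^7 / 6686 = 8673 m³.

V ≈ 8670 m³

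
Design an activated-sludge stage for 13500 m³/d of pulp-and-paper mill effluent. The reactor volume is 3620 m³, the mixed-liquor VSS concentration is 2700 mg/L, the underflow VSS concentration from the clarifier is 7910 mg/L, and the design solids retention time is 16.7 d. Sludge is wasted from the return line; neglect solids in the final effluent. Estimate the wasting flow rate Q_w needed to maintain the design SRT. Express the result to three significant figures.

Q_w ≈ 74.0 m³/d

θ_c = V·X/(Q_w·X_r) when wasting from the recycle, so Q_w = V·X/(θ_c·X_r) = 3620 × 2700 / (16.7 × 7910) = 73.99 m³/d.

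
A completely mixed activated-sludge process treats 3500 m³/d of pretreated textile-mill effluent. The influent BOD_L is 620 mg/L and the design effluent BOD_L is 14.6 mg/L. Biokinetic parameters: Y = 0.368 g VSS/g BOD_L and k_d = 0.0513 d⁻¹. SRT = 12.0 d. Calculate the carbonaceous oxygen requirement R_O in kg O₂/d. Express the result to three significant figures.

R_O ≈ 1430 kg O₂/d

Observed yield with endogenous decay: Y_obs = Y / (1 + k_d·θ_c) = 0.368 / (1 + 0.0513 × 12.0) = 0.368 / 1.616 = 0.2278 g VSS/g BOD_L.
Substrate removed = Q·(S₀ − S) = 3500 m³/d × (620 − 14.6) g/m³ = 2.12×10^6 g/d = 2119 kg/d.
Biomass synthesised: P_X = Y_obs × 2119 = 482.6 kg VSS/d.
Carbonaceous O₂ demand = substrate oxidised − cell-mass equivalent = 2119 − 1.42 × 482.6 = 1434 kg O₂/d.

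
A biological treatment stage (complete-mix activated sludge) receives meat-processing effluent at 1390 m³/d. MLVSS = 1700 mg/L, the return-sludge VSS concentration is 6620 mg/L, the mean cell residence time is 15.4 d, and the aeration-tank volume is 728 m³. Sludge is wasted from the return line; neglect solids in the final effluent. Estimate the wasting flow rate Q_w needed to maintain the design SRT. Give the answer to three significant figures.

Q_w ≈ 12.1 m³/d

Wasting from the return line (neglecting effluent solids): Q_w = V·X / (θ_c·X_r) = 728.0 × 1700 / (15.4 × 6620) = 12.14 m³/d.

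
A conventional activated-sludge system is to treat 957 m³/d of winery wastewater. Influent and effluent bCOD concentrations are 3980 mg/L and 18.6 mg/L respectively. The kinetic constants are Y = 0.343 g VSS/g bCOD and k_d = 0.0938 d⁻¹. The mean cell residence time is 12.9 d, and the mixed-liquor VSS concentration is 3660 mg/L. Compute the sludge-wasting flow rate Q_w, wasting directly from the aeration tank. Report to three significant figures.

Q_w ≈ 161 m³/d

Rearranging the biomass balance for a CMAS with decay, V = Y·Q·ΔS·θ_c / [X·(1+k_d θ_c)] = 0.343 × 957 × (3980 − 18.6) × 12.9 / [3660 × (1 + 0.0938 × 12.9)] = 1.68×10^7 / 8089 = 2074 m³.
With mixed-liquor wasting, θ_c = V/Q_w, so Q_w = V/θ_c = 2074/12.9 = 160.8 m³/d.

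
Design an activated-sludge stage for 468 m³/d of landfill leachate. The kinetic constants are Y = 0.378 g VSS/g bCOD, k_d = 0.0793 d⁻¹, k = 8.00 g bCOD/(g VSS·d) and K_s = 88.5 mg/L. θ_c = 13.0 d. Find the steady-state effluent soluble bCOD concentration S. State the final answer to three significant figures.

For a completely mixed reactor with recycle the Lawrence–McCarty relation gives S = K_s·(1 + k_d·θ_c) / [θ_c·(Y·k − k_d) − 1] = 88.5 × (1 + 0.0793 × 13.0) / [13.0 × (0.378 × 8.00 − 0.0793) − 1] = 179.7 / 37.28 = 4.821 mg/L.

S ≈ 4.82 mg/L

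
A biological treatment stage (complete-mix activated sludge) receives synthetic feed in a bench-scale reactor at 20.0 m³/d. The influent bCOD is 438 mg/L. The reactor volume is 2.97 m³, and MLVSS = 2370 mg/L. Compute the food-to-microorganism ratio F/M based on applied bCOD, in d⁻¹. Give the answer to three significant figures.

F/M ≈ 1.24 d⁻¹

F/M = Q·S₀ / (V·X) = 20.0 × 438 / (2.970 × 2370) = 1.245 g bCOD·(g VSS·d)⁻¹.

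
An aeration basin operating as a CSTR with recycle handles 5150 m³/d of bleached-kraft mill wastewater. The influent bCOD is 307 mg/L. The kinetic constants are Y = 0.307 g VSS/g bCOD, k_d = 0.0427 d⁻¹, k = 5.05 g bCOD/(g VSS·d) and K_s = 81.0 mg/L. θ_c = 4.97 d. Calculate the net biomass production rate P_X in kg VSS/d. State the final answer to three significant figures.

P_X ≈ 381 kg VSS/d

From the Monod/SRT balance for a CMAS, S = K_s·(1+k_d θ_c)/[θ_c·(Y k − k_d) − 1] = 81.0 × (1 + 0.0427 × 4.97) / [4.97 × (0.307 × 5.05 − 0.0427) − 1] = 98.19 / 6.493 = 15.12 mg/L.
Correct the yield for decay: Y_obs = Y/(1 + k_d θ_c) = 0.307 / (1 + 0.0427 × 4.97) = 0.307 / 1.212 = 0.2533.
Mass of bCOD removed per day: Q(S₀ − S) = 5150 × 291.9 g/m³ = 1503 kg/d.
Biomass produced: P_X = Y_obs·Q·ΔS = 0.2533 × 1503 ≈ 380.7 kg VSS/d.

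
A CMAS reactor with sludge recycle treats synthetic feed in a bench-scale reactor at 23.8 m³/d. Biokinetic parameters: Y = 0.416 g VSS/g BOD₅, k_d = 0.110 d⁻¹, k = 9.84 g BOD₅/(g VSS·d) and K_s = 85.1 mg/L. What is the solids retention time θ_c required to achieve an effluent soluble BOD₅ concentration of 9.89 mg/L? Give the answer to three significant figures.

At the target effluent, Y k S/(K_s+S) = 0.416×9.84×9.89/94.99 = 0.4262 d⁻¹.
Then 1/θ_c = μ − k_d = 0.4262 − 0.110 = 0.3162 d⁻¹, giving θ_c = 3.163 d.

θ_c ≈ 3.16 d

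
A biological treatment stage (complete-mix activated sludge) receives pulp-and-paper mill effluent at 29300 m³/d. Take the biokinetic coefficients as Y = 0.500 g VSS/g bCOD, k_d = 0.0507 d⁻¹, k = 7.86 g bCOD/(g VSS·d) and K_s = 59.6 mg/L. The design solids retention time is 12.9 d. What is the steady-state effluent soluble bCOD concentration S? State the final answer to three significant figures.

From the Monod/SRT balance for a CMAS, S = K_s·(1+k_d θ_c)/[θ_c·(Y k − k_d) − 1] = 59.6 × (1 + 0.0507 × 12.9) / [12.9 × (0.500 × 7.86 − 0.0507) − 1] = 98.58 / 49.04 = 2.010 mg/L.

S ≈ 2.01 mg/L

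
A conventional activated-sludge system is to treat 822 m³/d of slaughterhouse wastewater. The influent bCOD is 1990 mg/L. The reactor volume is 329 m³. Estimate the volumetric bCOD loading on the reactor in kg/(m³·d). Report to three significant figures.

Volumetric loading L_v = Q·S₀ / V = 822 × 1990 g/m³ / 329.0 m³ = 4972 g/(m³·d) = 4.972 kg bCOD/(m³·d).

L_v ≈ 4.97 kg bCOD/(m³·d)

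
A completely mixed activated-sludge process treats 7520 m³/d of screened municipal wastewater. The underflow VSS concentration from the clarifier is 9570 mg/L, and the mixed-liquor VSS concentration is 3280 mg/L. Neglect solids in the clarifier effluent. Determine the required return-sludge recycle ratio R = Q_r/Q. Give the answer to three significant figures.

R ≈ 0.521

Solids balance on the clarifier gives (1+R)X = R·X_r, so R = X/(X_r − X) = 3280 / (9570 − 3280) = 0.5215.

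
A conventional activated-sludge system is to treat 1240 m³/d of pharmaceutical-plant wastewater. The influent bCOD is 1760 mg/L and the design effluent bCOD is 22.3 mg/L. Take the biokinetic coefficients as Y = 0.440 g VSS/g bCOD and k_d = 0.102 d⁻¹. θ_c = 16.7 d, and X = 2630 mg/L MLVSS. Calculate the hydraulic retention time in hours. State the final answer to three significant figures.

Rearranging the biomass balance for a CMAS with decay, V = Y·Q·ΔS·θ_c / [X·(1+k_d θ_c)] = 0.440 × 1240 × (1760 − 22.3) × 16.7 / [2630 × (1 + 0.102 × 16.7)] = 1.58×10^7 / 7110 = 2227 m³.
HRT = V/Q = 2227 m³ / 1240 m³·d⁻¹ = 1.796 d × 24 = 43.10 h.

τ ≈ 43.1 h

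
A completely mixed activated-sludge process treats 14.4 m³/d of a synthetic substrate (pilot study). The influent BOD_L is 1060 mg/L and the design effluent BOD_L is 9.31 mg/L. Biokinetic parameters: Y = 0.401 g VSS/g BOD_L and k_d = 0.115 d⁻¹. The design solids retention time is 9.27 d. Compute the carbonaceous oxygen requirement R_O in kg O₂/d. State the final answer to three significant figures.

Observed yield with endogenous decay: Y_obs = Y / (1 + k_d·θ_c) = 0.401 / (1 + 0.115 × 9.27) = 0.401 / 2.066 = 0.1941 g VSS/g BOD_L.
ΔS = 1060 − 9.31 = 1051 mg/L, so the substrate removal rate is 14.4 × 1051/1000 = 15.13 kg BOD_L/d.
Biomass synthesised: P_X = Y_obs × 15.13 = 2.937 kg VSS/d.
R_O = Q·ΔS − 1.42 P_X = 15.13 − 4.170 = 10.96 kg O₂/d.

R_O ≈ 11.0 kg O₂/d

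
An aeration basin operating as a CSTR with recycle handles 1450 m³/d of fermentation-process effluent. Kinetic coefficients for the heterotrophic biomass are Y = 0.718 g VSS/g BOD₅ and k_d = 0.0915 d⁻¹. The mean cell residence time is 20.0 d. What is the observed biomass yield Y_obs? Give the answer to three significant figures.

Observed yield with endogenous decay: Y_obs = Y / (1 + k_d·θ_c) = 0.718 / (1 + 0.0915 × 20.0) = 0.718 / 2.830 = 0.2537 g VSS/g BOD₅.

Y_obs ≈ 0.254 g VSS/g BOD₅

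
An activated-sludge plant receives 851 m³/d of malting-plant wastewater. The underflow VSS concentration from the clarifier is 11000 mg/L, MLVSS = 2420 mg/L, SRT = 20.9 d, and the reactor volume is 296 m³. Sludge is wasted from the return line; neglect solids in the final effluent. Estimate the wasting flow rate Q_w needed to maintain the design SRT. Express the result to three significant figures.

Q_w = (V·X)/(θ_c X_r) = 296.0 × 2420 / (20.9 × 11000) = 3.116 m³/d.

Q_w ≈ 3.12 m³/d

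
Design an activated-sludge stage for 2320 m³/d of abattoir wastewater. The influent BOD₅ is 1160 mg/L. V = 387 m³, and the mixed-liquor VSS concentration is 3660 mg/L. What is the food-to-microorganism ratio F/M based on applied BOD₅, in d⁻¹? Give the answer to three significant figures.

F/M ≈ 1.90 d⁻¹

F/M = applied load / biomass = Q·S₀/(V·X) = 2320 × 1160 / (387.0 × 3660) = 1.900 d⁻¹.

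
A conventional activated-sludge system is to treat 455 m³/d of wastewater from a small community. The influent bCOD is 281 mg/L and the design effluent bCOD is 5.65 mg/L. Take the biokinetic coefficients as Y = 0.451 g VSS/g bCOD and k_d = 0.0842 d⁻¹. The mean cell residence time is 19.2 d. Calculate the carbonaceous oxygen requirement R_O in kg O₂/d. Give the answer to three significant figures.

R_O ≈ 94.6 kg O₂/d

Observed yield with endogenous decay: Y_obs = Y / (1 + k_d·θ_c) = 0.451 / (1 + 0.0842 × 19.2) = 0.451 / 2.617 = 0.1724 g VSS/g bCOD.
Mass of bCOD removed per day: Q(S₀ − S) = 455 × 275.4 g/m³ = 125.3 kg/d.
P_X = Y_obs·Q·(S₀ − S) = 0.1724 × 125.3 = 21.59 kg VSS/d.
Carbonaceous O₂ demand = substrate oxidised − cell-mass equivalent = 125.3 − 1.42 × 21.59 = 94.62 kg O₂/d.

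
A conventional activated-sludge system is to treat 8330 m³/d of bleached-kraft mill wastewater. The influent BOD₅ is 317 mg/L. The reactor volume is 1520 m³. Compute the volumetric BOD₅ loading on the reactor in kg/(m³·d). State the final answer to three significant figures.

Applied BOD₅ load per unit volume = Q·S₀/V = (8330 × 317/1000)/1520 = 1.737 kg BOD₅·m⁻³·d⁻¹.

L_v ≈ 1.74 kg BOD₅/(m³·d)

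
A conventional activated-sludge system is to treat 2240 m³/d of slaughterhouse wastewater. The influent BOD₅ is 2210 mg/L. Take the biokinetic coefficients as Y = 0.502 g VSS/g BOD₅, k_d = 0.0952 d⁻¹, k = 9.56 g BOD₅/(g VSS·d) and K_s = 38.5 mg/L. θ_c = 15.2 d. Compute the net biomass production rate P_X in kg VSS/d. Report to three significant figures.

For a completely mixed reactor with recycle the Lawrence–McCarty relation gives S = K_s·(1 + k_d·θ_c) / [θ_c·(Y·k − k_d) − 1] = 38.5 × (1 + 0.0952 × 15.2) / [15.2 × (0.502 × 9.56 − 0.0952) − 1] = 94.21 / 70.50 = 1.336 mg/L.
The observed yield is Y_obs = Y/(1 + k_d·θ_c) = 0.502 / (1 + 0.0952 × 15.2) = 0.502 / 2.447 = 0.2051 g VSS per g BOD₅ removed.
Mass of BOD₅ removed per day: Q(S₀ − S) = 2240 × 2209 g/m³ = 4947 kg/d.
So the net sludge growth is P_X = 0.2051 × 4947 = 1015 kg VSS/d.

P_X ≈ 1010 kg VSS/d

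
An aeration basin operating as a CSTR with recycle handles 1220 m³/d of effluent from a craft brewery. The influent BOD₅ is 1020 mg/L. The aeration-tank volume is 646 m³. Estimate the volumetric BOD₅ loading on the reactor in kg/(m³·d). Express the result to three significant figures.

Applied BOD₅ load per unit volume = Q·S₀/V = (1220 × 1020/1000)/646.0 = 1.926 kg BOD₅·m⁻³·d⁻¹.

L_v ≈ 1.93 kg BOD₅/(m³·d)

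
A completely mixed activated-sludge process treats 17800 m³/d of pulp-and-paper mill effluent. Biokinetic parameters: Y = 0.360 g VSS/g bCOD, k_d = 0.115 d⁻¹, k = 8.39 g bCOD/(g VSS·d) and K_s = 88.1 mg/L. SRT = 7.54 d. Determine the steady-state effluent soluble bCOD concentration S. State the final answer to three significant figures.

Effluent substrate depends only on kinetics and SRT: S = K_s(1 + k_d θ_c) / [θ_c(Yk − k_d) − 1] = 88.1 × (1 + 0.115 × 7.54) / [7.54 × (0.360 × 8.39 − 0.115) − 1] = 164.5 / 20.91 = 7.868 mg/L.

S ≈ 7.87 mg/L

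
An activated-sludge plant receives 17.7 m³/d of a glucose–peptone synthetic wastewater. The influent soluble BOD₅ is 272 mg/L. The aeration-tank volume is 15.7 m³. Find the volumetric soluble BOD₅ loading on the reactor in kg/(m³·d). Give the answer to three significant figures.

L_v = Q S₀ / V = 17.7 × 272 × 10⁻³ / 15.70 = 0.3066 kg/(m³·d).

L_v ≈ 0.307 kg soluble BOD₅/(m³·d)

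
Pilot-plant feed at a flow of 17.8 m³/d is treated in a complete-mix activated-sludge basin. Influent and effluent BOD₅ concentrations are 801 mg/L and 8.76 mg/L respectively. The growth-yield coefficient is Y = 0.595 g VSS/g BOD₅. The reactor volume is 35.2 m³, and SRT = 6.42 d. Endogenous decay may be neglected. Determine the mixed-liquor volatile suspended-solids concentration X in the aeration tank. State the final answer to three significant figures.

X ≈ 1530 mg/L

From V·X = Y·Q·(S₀ − S)·θ_c (decay neglected): X = 0.595 × 17.8 × (801 − 8.76) × 6.42 / 35.2 = 1530 mg/L.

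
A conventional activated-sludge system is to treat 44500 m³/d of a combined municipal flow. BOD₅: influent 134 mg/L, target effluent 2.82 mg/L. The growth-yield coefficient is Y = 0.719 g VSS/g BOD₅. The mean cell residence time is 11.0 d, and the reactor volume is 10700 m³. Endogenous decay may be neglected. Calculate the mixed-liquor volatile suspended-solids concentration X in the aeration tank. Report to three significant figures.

Without decay, X = Y Q (S₀−S) θ_c / V = 0.719 × 44500 × (134 − 2.82) × 11.0 / 10700 = 4315 mg/L.

X ≈ 4310 mg/L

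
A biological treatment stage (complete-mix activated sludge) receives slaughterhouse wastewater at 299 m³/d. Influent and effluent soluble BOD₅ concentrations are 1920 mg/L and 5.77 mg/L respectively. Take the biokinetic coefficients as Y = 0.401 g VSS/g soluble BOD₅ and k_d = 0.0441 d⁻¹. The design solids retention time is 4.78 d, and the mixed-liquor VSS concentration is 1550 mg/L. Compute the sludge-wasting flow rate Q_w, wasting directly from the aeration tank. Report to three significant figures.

Q_w ≈ 122 m³/d

From the SRT design equation V = Y Q (S₀−S) θ_c / [X (1 + k_d θ_c)] = 0.401 × 299 × (1920 − 5.77) × 4.78 / [1550 × (1 + 0.0441 × 4.78)] = 1.1×10^6 / 1877 = 584.6 m³.
For wasting at MLVSS concentration, Q_w = V/θ_c = 584.6/4.78 = 122.3 m³/d.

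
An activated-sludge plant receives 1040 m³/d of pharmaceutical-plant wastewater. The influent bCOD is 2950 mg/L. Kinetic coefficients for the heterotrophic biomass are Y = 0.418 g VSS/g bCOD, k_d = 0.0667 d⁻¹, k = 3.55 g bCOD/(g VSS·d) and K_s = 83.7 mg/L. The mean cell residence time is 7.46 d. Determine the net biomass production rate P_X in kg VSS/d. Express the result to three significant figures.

P_X ≈ 853 kg VSS/d

From the Monod/SRT balance for a CMAS, S = K_s·(1+k_d θ_c)/[θ_c·(Y k − k_d) − 1] = 83.7 × (1 + 0.0667 × 7.46) / [7.46 × (0.418 × 3.55 − 0.0667) − 1] = 125.3 / 9.572 = 13.09 mg/L.
Y_obs = Y / (1 + k_d θ_c) = 0.418 / (1 + 0.0667 × 7.46) = 0.418 / 1.498 = 0.2791.
Mass of bCOD removed per day: Q(S₀ − S) = 1040 × 2937 g/m³ = 3054 kg/d.
So the net sludge growth is P_X = 0.2791 × 3054 = 852.5 kg VSS/d.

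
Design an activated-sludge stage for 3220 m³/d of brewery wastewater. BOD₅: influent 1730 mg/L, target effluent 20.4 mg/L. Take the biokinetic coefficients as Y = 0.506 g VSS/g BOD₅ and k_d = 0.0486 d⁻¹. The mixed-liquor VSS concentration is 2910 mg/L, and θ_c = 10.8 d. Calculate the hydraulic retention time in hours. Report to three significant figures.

τ ≈ 50.5 h

Rearranging the biomass balance for a CMAS with decay, V = Y·Q·ΔS·θ_c / [X·(1+k_d θ_c)] = 0.506 × 3220 × (1730 − 20.4) × 10.8 / [2910 × (1 + 0.0486 × 10.8)] = 3.01×10^7 / 4437 = 6779 m³.
HRT = V/Q = 6779 m³ / 3220 m³·d⁻¹ = 2.105 d × 24 = 50.53 h.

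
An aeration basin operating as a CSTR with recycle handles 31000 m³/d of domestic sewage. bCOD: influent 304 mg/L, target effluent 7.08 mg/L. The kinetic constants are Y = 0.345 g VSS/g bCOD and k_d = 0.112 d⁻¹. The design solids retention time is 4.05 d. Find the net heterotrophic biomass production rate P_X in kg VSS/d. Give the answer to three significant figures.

P_X ≈ 2180 kg VSS/d

Observed yield with endogenous decay: Y_obs = Y / (1 + k_d·θ_c) = 0.345 / (1 + 0.112 × 4.05) = 0.345 / 1.454 = 0.2373 g VSS/g bCOD.
Q·(S₀ − S) = 31000 × (304 − 7.08) × 10⁻³ = 9205 kg/d removed.
P_X = Y_obs · Q(S₀ − S) = 0.2373 × 9205 = 2185 kg VSS/d.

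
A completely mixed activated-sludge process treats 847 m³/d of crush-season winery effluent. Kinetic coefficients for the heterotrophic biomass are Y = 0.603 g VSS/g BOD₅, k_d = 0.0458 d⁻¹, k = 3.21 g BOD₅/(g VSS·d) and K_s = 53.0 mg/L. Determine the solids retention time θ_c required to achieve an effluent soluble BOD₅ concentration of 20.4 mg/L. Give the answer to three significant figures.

At the target effluent, Y k S/(K_s+S) = 0.603×3.21×20.4/73.40 = 0.5380 d⁻¹.
1/θ_c = 0.5380 − 0.0458 = 0.4922 d⁻¹, so θ_c = 2.032 d.

θ_c ≈ 2.03 d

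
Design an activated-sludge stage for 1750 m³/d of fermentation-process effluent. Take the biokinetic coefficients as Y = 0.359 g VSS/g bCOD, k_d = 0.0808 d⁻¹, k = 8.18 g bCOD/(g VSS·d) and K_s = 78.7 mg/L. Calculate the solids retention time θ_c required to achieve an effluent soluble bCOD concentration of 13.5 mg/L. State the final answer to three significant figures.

θ_c ≈ 2.86 d

Specific growth rate at S = 13.5 mg/L: μ = YkS/(K_s+S) = 0.359·8.18·13.5/(78.7+13.5) = 0.4300 d⁻¹.
θ_c = 1/(μ − k_d) = 1/(0.4300 − 0.0808) = 1/0.3492 = 2.864 d.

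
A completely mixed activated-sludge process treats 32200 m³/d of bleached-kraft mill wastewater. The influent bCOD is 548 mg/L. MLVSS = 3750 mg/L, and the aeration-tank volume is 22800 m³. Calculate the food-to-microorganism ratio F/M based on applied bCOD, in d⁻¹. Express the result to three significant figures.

F/M ≈ 0.206 d⁻¹

F/M = Q·S₀ / (V·X) = 32200 × 548 / (22800 × 3750) = 0.2064 g bCOD·(g VSS·d)⁻¹.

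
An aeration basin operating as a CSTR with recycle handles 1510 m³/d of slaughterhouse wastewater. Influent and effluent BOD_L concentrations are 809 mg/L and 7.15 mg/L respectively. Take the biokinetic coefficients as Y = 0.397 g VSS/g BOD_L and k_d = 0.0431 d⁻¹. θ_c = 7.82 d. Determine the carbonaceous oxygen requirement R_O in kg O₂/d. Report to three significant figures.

Y_obs = Y / (1 + k_d θ_c) = 0.397 / (1 + 0.0431 × 7.82) = 0.397 / 1.337 = 0.2969.
Substrate removed = Q·(S₀ − S) = 1510 m³/d × (809 − 7.15) g/m³ = 1.21×10^6 g/d = 1211 kg/d.
Net sludge production P_X = 0.2969 × 1211 = 359.5 kg VSS/d.
R_O = Q·ΔS − 1.42 P_X = 1211 − 510.5 = 700.3 kg O₂/d.

R_O ≈ 700 kg O₂/d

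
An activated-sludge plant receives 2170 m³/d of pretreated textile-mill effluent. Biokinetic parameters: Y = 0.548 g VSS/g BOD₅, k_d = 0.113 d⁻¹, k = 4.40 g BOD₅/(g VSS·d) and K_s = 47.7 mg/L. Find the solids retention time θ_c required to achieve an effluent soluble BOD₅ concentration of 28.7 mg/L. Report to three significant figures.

θ_c ≈ 1.26 d

From 1/θ_c = Y·k·S/(K_s + S) − k_d: Y·k·S/(K_s+S) = 0.548 × 4.40 × 28.7 / (47.7 + 28.7) = 0.9058 d⁻¹.
Then 1/θ_c = μ − k_d = 0.9058 − 0.113 = 0.7928 d⁻¹, giving θ_c = 1.261 d.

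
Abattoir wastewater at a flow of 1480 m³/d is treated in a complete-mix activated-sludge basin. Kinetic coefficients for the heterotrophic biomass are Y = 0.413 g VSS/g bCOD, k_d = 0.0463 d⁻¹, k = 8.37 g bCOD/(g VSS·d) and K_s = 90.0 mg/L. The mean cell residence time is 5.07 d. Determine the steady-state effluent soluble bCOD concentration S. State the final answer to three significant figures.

S ≈ 6.82 mg/L

From the Monod/SRT balance for a CMAS, S = K_s·(1+k_d θ_c)/[θ_c·(Y k − k_d) − 1] = 90.0 × (1 + 0.0463 × 5.07) / [5.07 × (0.413 × 8.37 − 0.0463) − 1] = 111.1 / 16.29 = 6.821 mg/L.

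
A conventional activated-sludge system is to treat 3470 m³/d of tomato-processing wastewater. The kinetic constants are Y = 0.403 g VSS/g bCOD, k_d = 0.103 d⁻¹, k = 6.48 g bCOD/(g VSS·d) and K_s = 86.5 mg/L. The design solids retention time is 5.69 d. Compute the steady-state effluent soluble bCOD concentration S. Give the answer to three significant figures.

For a completely mixed reactor with recycle the Lawrence–McCarty relation gives S = K_s·(1 + k_d·θ_c) / [θ_c·(Y·k − k_d) − 1] = 86.5 × (1 + 0.103 × 5.69) / [5.69 × (0.403 × 6.48 − 0.103) − 1] = 137.2 / 13.27 = 10.34 mg/L.

S ≈ 10.3 mg/L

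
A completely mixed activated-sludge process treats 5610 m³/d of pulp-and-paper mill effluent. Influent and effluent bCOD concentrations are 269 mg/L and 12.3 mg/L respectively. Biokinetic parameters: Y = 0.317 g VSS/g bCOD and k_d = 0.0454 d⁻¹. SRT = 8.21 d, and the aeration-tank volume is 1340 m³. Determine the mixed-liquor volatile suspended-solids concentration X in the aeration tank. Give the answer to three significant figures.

X ≈ 2040 mg/L

Solving the biomass balance for X: X = Y Q (S₀−S) θ_c / [V (1+k_d θ_c)] = 0.317 × 5610 × (269 − 12.3) × 8.21 / [1340 × (1 + 0.0454 × 8.21)] = 2038 mg/L.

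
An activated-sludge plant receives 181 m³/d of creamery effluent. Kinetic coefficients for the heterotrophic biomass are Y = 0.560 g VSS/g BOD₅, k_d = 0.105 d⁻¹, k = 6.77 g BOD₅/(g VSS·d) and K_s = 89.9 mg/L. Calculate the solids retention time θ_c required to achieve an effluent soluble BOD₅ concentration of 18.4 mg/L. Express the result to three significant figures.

From 1/θ_c = Y·k·S/(K_s + S) − k_d: Y·k·S/(K_s+S) = 0.560 × 6.77 × 18.4 / (89.9 + 18.4) = 0.6441 d⁻¹.
1/θ_c = 0.6441 − 0.105 = 0.5391 d⁻¹, so θ_c = 1.855 d.

θ_c ≈ 1.85 d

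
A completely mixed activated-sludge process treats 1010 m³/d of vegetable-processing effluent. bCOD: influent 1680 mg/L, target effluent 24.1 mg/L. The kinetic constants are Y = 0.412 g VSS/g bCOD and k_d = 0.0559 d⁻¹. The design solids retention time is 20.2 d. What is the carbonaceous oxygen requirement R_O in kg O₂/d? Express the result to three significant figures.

Correct the yield for decay: Y_obs = Y/(1 + k_d θ_c) = 0.412 / (1 + 0.0559 × 20.2) = 0.412 / 2.129 = 0.1935.
Mass of bCOD removed per day: Q(S₀ − S) = 1010 × 1656 g/m³ = 1672 kg/d.
Biomass synthesised: P_X = Y_obs × 1672 = 323.6 kg VSS/d.
R_O = Q·(S₀ − S) − 1.42·P_X = 1672 − 1.42 × 323.6 = 1213 kg O₂/d.

R_O ≈ 1210 kg O₂/d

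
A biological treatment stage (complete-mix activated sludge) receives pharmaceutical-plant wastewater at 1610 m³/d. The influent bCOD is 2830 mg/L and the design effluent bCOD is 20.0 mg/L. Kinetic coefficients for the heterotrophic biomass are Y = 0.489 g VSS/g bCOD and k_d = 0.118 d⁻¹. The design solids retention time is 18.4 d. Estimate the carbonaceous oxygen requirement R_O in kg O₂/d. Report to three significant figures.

R_O ≈ 3530 kg O₂/d

Y_obs = Y / (1 + k_d θ_c) = 0.489 / (1 + 0.118 × 18.4) = 0.489 / 3.171 = 0.1542.
ΔS = 2830 − 20.0 = 2810 mg/L, so the substrate removal rate is 1610 × 2810/1000 = 4524 kg bCOD/d.
P_X = Y_obs·Q·(S₀ − S) = 0.1542 × 4524 = 697.6 kg VSS/d.
Carbonaceous O₂ demand = substrate oxidised − cell-mass equivalent = 4524 − 1.42 × 697.6 = 3533 kg O₂/d.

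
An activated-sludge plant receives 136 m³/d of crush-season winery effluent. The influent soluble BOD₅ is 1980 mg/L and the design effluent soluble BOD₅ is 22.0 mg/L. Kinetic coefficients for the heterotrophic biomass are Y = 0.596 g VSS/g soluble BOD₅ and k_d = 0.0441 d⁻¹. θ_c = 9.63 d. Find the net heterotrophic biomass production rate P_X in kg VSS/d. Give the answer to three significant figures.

Observed yield with endogenous decay: Y_obs = Y / (1 + k_d·θ_c) = 0.596 / (1 + 0.0441 × 9.63) = 0.596 / 1.425 = 0.4183 g VSS/g soluble BOD₅.
ΔS = 1980 − 22.0 = 1958 mg/L, so the substrate removal rate is 136 × 1958/1000 = 266.3 kg soluble BOD₅/d.
Net biomass production P_X = Y_obs × Q·(S₀ − S) = 0.4183 × 266.3 = 111.4 kg VSS/d.

P_X ≈ 111 kg VSS/d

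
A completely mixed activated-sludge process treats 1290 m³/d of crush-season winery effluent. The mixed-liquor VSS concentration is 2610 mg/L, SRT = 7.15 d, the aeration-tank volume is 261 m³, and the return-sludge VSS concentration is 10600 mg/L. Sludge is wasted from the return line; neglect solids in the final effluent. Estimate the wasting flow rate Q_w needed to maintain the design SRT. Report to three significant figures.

θ_c = V·X/(Q_w·X_r) when wasting from the recycle, so Q_w = V·X/(θ_c·X_r) = 261.0 × 2610 / (7.15 × 10600) = 8.988 m³/d.

Q_w ≈ 8.99 m³/d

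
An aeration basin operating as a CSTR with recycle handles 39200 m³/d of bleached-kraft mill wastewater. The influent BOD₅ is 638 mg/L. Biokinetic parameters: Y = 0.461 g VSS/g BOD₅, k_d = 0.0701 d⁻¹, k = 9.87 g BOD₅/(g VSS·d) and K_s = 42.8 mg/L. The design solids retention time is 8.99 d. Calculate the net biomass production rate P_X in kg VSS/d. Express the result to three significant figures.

For a completely mixed reactor with recycle the Lawrence–McCarty relation gives S = K_s·(1 + k_d·θ_c) / [θ_c·(Y·k − k_d) − 1] = 42.8 × (1 + 0.0701 × 8.99) / [8.99 × (0.461 × 9.87 − 0.0701) − 1] = 69.77 / 39.27 = 1.777 mg/L.
The observed yield is Y_obs = Y/(1 + k_d·θ_c) = 0.461 / (1 + 0.0701 × 8.99) = 0.461 / 1.630 = 0.2828 g VSS per g BOD₅ removed.
Mass of BOD₅ removed per day: Q(S₀ − S) = 39200 × 636.2 g/m³ = 24940 kg/d.
Biomass produced: P_X = Y_obs·Q·ΔS = 0.2828 × 24940 ≈ 7053 kg VSS/d.

P_X ≈ 7050 kg VSS/d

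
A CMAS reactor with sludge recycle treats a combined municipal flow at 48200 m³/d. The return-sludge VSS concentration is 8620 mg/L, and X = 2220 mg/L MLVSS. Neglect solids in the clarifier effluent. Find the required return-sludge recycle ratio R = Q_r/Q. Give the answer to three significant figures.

Solids balance on the clarifier gives (1+R)X = R·X_r, so R = X/(X_r − X) = 2220 / (8620 − 2220) = 0.3469.

R ≈ 0.347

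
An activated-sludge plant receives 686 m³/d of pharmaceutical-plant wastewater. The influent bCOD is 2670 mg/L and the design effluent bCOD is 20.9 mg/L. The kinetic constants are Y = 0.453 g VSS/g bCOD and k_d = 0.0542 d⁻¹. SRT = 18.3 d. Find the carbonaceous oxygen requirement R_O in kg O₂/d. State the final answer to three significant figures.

Y_obs = Y / (1 + k_d θ_c) = 0.453 / (1 + 0.0542 × 18.3) = 0.453 / 1.992 = 0.2274.
Q·(S₀ − S) = 686 × (2670 − 20.9) × 10⁻³ = 1817 kg/d removed.
Net sludge production P_X = 0.2274 × 1817 = 413.3 kg VSS/d.
R_O = Q·ΔS − 1.42 P_X = 1817 − 586.9 = 1230 kg O₂/d.

R_O ≈ 1230 kg O₂/d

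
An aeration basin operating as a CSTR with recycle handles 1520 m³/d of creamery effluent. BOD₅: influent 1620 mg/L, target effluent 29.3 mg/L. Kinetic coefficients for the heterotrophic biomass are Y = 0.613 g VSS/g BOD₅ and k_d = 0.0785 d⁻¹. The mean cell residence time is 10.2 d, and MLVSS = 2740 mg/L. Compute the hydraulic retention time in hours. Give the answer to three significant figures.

Steady-state biomass mass balance: V·X·(1 + k_d·θ_c) = Y·Q·(S₀ − S)·θ_c, so V = 0.613 × 1520 × (1620 − 29.3) × 10.2 / [2740 × (1 + 0.0785 × 10.2)] = 1.51×10^7 / 4934 = 3064 m³.
Hydraulic retention time τ = V/Q = 3064 / 1520 = 2.016 d = 48.38 h.

τ ≈ 48.4 h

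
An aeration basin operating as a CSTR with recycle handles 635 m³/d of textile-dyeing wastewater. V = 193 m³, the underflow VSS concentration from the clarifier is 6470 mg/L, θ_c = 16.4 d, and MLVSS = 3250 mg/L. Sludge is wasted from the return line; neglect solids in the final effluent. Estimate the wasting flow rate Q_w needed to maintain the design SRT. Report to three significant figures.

Q_w ≈ 5.91 m³/d

Wasting from the return line (neglecting effluent solids): Q_w = V·X / (θ_c·X_r) = 193.0 × 3250 / (16.4 × 6470) = 5.911 m³/d.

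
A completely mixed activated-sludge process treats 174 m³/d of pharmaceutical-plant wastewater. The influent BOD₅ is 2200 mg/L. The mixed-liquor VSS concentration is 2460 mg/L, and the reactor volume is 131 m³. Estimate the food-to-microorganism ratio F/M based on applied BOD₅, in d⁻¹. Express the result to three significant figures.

F/M ≈ 1.19 d⁻¹

F/M = applied load / biomass = Q·S₀/(V·X) = 174 × 2200 / (131.0 × 2460) = 1.188 d⁻¹.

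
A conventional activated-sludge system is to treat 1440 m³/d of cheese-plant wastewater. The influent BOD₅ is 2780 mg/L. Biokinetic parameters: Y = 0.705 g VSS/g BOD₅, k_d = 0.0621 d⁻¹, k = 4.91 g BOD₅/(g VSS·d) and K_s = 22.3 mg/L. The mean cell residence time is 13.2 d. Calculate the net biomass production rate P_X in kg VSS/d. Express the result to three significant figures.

From the Monod/SRT balance for a CMAS, S = K_s·(1+k_d θ_c)/[θ_c·(Y k − k_d) − 1] = 22.3 × (1 + 0.0621 × 13.2) / [13.2 × (0.705 × 4.91 − 0.0621) − 1] = 40.58 / 43.87 = 0.9249 mg/L.
The observed yield is Y_obs = Y/(1 + k_d·θ_c) = 0.705 / (1 + 0.0621 × 13.2) = 0.705 / 1.820 = 0.3874 g VSS per g BOD₅ removed.
Mass of BOD₅ removed per day: Q(S₀ − S) = 1440 × 2779 g/m³ = 4002 kg/d.
So the net sludge growth is P_X = 0.3874 × 4002 = 1550 kg VSS/d.

P_X ≈ 1550 kg VSS/d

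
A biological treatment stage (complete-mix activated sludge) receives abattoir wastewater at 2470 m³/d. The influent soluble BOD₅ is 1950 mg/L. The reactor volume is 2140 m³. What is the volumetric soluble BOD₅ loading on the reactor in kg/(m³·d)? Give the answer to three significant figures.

L_v = Q S₀ / V = 2470 × 1950 × 10⁻³ / 2140 = 2.251 kg/(m³·d).

L_v ≈ 2.25 kg soluble BOD₅/(m³·d)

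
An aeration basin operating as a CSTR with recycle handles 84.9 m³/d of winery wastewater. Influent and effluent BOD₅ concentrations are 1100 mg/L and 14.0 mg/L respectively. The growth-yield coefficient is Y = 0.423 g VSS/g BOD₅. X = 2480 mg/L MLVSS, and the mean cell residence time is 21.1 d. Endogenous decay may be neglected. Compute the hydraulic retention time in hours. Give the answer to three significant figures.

τ ≈ 93.8 h

Biomass mass balance (decay neglected): V·X = Y·Q·(S₀ − S)·θ_c, so V = 0.423 × 84.9 × (1100 − 14.0) × 21.1 / 2480 = 331.8 m³.
Hydraulic retention time τ = V/Q = 331.8 / 84.9 = 3.908 d = 93.80 h.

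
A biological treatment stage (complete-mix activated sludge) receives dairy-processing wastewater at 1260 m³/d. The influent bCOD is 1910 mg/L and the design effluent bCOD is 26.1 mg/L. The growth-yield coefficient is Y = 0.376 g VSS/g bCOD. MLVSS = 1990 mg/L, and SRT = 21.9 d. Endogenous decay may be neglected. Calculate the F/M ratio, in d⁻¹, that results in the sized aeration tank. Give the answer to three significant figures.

V·X = Y·Q·ΔS·θ_c gives V = 0.376 × 1260 × (1910 − 26.1) × 21.9 / 1990 = 9822 m³.
Food-to-microorganism ratio F/M = Q S₀ / (V X) = 1260 × 1910 / (9822 × 1990) = 0.1231 d⁻¹.

F/M ≈ 0.123 d⁻¹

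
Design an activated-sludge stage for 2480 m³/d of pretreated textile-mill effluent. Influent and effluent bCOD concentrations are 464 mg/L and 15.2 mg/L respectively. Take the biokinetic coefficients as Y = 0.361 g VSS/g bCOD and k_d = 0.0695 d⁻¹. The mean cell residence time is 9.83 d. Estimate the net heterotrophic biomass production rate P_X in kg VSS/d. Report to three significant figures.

Y_obs = Y / (1 + k_d θ_c) = 0.361 / (1 + 0.0695 × 9.83) = 0.361 / 1.683 = 0.2145.
Mass of bCOD removed per day: Q(S₀ − S) = 2480 × 448.8 g/m³ = 1113 kg/d.
Net biomass production P_X = Y_obs × Q·(S₀ − S) = 0.2145 × 1113 = 238.7 kg VSS/d.

P_X ≈ 239 kg VSS/d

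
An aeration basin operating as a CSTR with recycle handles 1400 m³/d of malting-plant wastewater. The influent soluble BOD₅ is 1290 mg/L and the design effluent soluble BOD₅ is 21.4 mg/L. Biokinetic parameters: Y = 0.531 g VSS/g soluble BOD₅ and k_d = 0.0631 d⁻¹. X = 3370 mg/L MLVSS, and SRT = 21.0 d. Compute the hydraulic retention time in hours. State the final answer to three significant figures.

Rearranging the biomass balance for a CMAS with decay, V = Y·Q·ΔS·θ_c / [X·(1+k_d θ_c)] = 0.531 × 1400 × (1290 − 21.4) × 21.0 / [3370 × (1 + 0.0631 × 21.0)] = 1.98×10^7 / 7836 = 2528 m³.
τ = V/Q = 2528/1400 = 1.805 d, or 43.33 h.

τ ≈ 43.3 h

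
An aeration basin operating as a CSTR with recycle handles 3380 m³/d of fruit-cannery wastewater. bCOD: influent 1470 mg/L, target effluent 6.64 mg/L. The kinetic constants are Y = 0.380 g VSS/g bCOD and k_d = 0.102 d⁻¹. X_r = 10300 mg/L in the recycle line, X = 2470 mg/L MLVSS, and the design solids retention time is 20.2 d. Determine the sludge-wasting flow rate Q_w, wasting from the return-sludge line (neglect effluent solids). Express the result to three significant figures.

Q_w ≈ 59.6 m³/d

Rearranging the biomass balance for a CMAS with decay, V = Y·Q·ΔS·θ_c / [X·(1+k_d θ_c)] = 0.380 × 3380 × (1470 − 6.64) × 20.2 / [2470 × (1 + 0.102 × 20.2)] = 3.8×10^7 / 7559 = 5023 m³.
θ_c = V·X/(Q_w·X_r) when wasting from the recycle, so Q_w = V·X/(θ_c·X_r) = 5023 × 2470 / (20.2 × 10300) = 59.63 m³/d.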